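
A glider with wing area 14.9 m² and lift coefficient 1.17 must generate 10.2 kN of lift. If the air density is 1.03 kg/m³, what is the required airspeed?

v = 33.7 m/s

L = ½ρv²S·CL ⇒ v = √(2L/(ρ·S·CL))
v = √(2 × 10200 / (1.03 × 14.9 × 1.17)) = √1136 = 33.7 m/s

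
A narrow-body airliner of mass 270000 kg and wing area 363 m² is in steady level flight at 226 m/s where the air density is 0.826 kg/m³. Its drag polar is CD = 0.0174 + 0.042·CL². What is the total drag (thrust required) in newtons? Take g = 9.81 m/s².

Level flight ⇒ L = W = m·g = 270000 × 9.81 = 2.6487×10^6 N.
Dynamic pressure q = 0.5 × 0.826 × 226² = 21090 Pa.
CL = 2W/(ρv²S) = 2×2.6487×10^6/(0.826×226²×363) = 0.3459.
CD = 0.0174 + 0.042 × 0.3459² = 0.02243.
D = q·S·CD = 21090 × 363 × 0.02243 = 1.717×10^5 N

D = 1.72×10^5 N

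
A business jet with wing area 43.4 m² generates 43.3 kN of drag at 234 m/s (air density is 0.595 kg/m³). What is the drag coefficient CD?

From D = ½ρv²S·CD, rearranging gives CD = 2D/(ρv²S).
CD = 2 × 43300 / (0.595 × 234² × 43.4) = 0.0612

CD = 0.0612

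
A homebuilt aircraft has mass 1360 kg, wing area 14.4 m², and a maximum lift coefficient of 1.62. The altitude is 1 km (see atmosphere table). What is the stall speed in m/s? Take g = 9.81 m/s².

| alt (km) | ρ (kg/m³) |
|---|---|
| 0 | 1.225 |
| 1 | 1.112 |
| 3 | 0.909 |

At 1 km, from the table: ρ = 1.112 kg/m³.
Stall occurs when L = W at CL,max. W = mg = 1360 × 9.81 = 13340 N.
V_stall = √(2W/(ρ·S·CL,max)) = √(2 × 13340 / (1.112 × 14.4 × 1.62))
V_stall = √1029 = 32.1 m/s

V_stall = 32.1 m/s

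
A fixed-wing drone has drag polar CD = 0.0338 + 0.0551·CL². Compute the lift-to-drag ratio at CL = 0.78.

L/D = 11.6

CD = 0.0338 + 0.0551 × 0.78² = 0.06732
L/D = CL/CD = 0.78 / 0.06732 = 11.6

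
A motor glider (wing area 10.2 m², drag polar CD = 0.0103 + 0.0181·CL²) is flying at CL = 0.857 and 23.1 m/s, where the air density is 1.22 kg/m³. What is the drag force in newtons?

D = 78.3 N

CD = 0.0103 + 0.0181 × 0.857² = 0.02359
D = ½ρv²S·CD = ½ × 1.22 × 23.1² × 10.2 × 0.02359 = 78.3 N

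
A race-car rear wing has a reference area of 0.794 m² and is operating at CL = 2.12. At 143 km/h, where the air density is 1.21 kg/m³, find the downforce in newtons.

L = 1610 N

Convert speed: v = 143 km/h ÷ 3.6 = 39.72 m/s.
L = ½ρv²S·CL = ½ × 1.21 × 39.72² × 0.794 × 2.12 = 1610 N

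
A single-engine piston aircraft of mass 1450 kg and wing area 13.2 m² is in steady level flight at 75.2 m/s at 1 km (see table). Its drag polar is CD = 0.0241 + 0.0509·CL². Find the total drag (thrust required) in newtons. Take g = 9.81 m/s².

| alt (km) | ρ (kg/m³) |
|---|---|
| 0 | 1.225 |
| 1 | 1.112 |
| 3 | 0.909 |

D = 1250 N

At 1 km, from the table: ρ = 1.112 kg/m³.
Weight W = mg = 1450 × 9.81 = 14224 N; in level flight L = W.
q = ½ρv² = ½ × 1.112 × 75.2² = 3144 Pa.
CL = W/(q·S) = 14224 / (3144 × 13.2) = 0.3427.
CD = 0.0241 + 0.0509 × 0.3427² = 0.03008.
D = q·S·CD = 3144 × 13.2 × 0.03008 = 1248 N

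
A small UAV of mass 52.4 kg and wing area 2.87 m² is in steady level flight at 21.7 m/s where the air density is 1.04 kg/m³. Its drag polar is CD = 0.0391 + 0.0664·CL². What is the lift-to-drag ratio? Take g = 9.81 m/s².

L/D = 9.8

In steady level flight, lift balances weight: W = mg = 52.4 × 9.81 = 514.04 N.
q = ½ρv² = ½ × 1.04 × 21.7² = 244.9 Pa.
CL = 2W/(ρv²S) = 2×514.04/(1.04×21.7²×2.87) = 0.7315.
CD = 0.0391 + 0.0664 × 0.7315² = 0.07463.
L/D = CL/CD = 0.7315 / 0.07463 = 9.8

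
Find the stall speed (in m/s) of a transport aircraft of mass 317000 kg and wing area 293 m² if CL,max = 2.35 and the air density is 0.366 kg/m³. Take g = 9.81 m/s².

V_stall = 157 m/s

Weight W = mg = 317000 × 9.81 = 3.11×10^6 N.
V_stall = √(2W/(ρ·S·CL,max)) = √(2 × 3.11×10^6 / (0.366 × 293 × 2.35))
V_stall = √24680 = 157 m/s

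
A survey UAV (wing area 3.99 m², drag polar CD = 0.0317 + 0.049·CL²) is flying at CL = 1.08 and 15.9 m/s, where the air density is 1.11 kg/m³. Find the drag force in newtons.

D = 49.7 N

CD = 0.0317 + 0.049 × 1.08² = 0.08885
D = ½ρv²S·CD = ½ × 1.11 × 15.9² × 3.99 × 0.08885 = 49.7 N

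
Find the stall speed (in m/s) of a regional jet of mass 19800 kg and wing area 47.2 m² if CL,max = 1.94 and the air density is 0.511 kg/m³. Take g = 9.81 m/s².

V_stall = 91.1 m/s

Stall occurs when L = W at CL,max. W = mg = 19800 × 9.81 = 1.942×10^5 N.
From L = ½ρV²S·CL,max = W: V_stall = √(2W/(ρSCL,max)) = √(2·1.942×10^5/(0.511·47.2·1.94))
V_stall = √8302 = 91.1 m/s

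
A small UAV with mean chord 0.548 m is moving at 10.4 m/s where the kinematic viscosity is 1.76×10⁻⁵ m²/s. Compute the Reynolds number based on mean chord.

Re = 3.24×10^5

Re = v·c/ν = 10.4 × 0.548 / (1.76×10⁻⁵) = 3.24×10^5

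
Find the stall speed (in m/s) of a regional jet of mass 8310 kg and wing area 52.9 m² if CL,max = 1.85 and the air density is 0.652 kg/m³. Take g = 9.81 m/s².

V_stall = 50.5 m/s

At stall, lift equals weight: L = W = m·g = 8310 × 9.81 = 81520 N.
V_stall = √(2W/(ρ·S·CL,max)) = √(2 × 81520 / (0.652 × 52.9 × 1.85))
V_stall = √2555 = 50.5 m/s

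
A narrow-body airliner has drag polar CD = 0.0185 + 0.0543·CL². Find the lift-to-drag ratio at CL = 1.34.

CD = 0.0185 + 0.0543 × 1.34² = 0.116
L/D = CL/CD = 1.34 / 0.116 = 11.6

L/D = 11.6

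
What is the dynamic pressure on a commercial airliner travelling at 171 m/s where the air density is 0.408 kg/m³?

q = ½ρv² = ½ × 0.408 × 171² = 5970 Pa

q = 5970 Pa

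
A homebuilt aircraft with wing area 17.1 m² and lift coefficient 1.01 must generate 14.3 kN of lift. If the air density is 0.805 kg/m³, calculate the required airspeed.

L = ½ρv²S·CL ⇒ v = √(2L/(ρ·S·CL))
v = √(2 × 14300 / (0.805 × 17.1 × 1.01)) = √2057 = 45.4 m/s

v = 45.4 m/s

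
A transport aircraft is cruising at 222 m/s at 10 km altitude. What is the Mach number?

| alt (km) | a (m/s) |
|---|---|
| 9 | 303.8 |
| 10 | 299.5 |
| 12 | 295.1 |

At 10 km, from the table: a = 299.5 m/s.
M = v/a = 222 / 299.5 = 0.741

M = 0.741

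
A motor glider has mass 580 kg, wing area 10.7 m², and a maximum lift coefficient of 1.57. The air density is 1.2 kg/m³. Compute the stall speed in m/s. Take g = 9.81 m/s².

V_stall = 23.8 m/s

At stall, lift equals weight: L = W = m·g = 580 × 9.81 = 5690 N.
From L = ½ρV²S·CL,max = W: V_stall = √(2W/(ρSCL,max)) = √(2·5690/(1.2·10.7·1.57))
V_stall = √564.5 = 23.8 m/s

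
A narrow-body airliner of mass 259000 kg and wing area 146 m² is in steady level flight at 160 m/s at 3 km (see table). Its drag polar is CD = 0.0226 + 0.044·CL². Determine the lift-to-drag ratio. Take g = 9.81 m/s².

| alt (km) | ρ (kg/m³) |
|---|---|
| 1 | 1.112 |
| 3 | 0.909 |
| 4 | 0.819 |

At 3 km, from the table: ρ = 0.909 kg/m³.
Weight W = mg = 259000 × 9.81 = 2.5408×10^6 N; in level flight L = W.
Dynamic pressure q = 0.5 × 0.909 × 160² = 11640 Pa.
CL = 2W/(ρv²S) = 2×2.5408×10^6/(0.909×160²×146) = 1.496.
CD = 0.0226 + 0.044 × 1.496² = 0.121.
L/D = CL/CD = 1.496 / 0.121 = 12.4

L/D = 12.4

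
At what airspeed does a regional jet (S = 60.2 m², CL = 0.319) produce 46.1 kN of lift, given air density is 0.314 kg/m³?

L = ½ρv²S·CL ⇒ v = √(2L/(ρ·S·CL))
v = √(2 × 46100 / (0.314 × 60.2 × 0.319)) = √15290 = 124 m/s

v = 124 m/s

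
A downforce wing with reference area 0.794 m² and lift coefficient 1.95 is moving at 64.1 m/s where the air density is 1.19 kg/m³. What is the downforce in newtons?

L = 3790 N

Dynamic pressure q = ½ρv² = ½ × 1.19 × 64.1² = 2445 Pa.
L = q·S·CL = 2445 × 0.794 × 1.95 = 3790 N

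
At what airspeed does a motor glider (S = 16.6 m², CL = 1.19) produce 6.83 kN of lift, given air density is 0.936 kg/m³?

L = ½ρv²S·CL ⇒ v = √(2L/(ρ·S·CL))
v = √(2 × 6830 / (0.936 × 16.6 × 1.19)) = √738.8 = 27.2 m/s

v = 27.2 m/s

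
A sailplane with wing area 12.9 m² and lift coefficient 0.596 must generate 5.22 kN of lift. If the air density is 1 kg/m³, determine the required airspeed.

v = 36.8 m/s

L = ½ρv²S·CL ⇒ v = √(2L/(ρ·S·CL))
v = √(2 × 5220 / (1 × 12.9 × 0.596)) = √1358 = 36.8 m/s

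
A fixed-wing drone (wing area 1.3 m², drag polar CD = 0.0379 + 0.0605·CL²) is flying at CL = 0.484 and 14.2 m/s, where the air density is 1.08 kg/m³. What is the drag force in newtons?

D = 7.37 N

CD = 0.0379 + 0.0605 × 0.484² = 0.05207
D = ½ρv²S·CD = ½ × 1.08 × 14.2² × 1.3 × 0.05207 = 7.37 N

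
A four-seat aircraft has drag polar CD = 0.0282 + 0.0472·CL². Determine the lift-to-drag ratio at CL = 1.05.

CD = 0.0282 + 0.0472 × 1.05² = 0.08024
L/D = CL/CD = 1.05 / 0.08024 = 13.1

L/D = 13.1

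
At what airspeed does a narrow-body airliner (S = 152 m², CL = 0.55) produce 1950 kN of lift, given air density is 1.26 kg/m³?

v = 192 m/s

L = ½ρv²S·CL ⇒ v = √(2L/(ρ·S·CL))
v = √(2 × 1.95×10^6 / (1.26 × 152 × 0.55)) = √37020 = 192 m/s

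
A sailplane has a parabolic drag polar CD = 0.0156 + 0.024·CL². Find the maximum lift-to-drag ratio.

For CD = CD0 + K·CL², (L/D)max occurs at CL* = √(CD0/K) and equals 1/(2√(K·CD0)).
(L/D)max = 1/(2√(0.024 × 0.0156)) = 1/(2 × 0.01935) = 25.8

(L/D)max = 25.8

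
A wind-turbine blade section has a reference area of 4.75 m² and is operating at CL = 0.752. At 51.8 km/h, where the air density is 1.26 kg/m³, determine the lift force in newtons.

Convert speed: v = 51.8 km/h ÷ 3.6 = 14.39 m/s.
Dynamic pressure q = ½ρv² = ½ × 1.26 × 14.39² = 130.4 Pa.
L = q·S·CL = 130.4 × 4.75 × 0.752 = 466 N

L = 466 N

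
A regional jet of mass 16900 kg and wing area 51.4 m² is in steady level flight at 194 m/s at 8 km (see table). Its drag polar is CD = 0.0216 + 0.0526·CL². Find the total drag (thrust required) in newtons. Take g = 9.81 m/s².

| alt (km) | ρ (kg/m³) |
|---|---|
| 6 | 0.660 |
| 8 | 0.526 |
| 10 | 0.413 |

D = 13800 N

At 8 km, from the table: ρ = 0.526 kg/m³.
In steady level flight, lift balances weight: W = mg = 16900 × 9.81 = 1.6579×10^5 N.
Dynamic pressure q = 0.5 × 0.526 × 194² = 9898 Pa.
CL = W/(q·S) = 1.6579×10^5 / (9898 × 51.4) = 0.3259.
CD = 0.0216 + 0.0526 × 0.3259² = 0.02719.
D = q·S·CD = 9898 × 51.4 × 0.02719 = 13830 N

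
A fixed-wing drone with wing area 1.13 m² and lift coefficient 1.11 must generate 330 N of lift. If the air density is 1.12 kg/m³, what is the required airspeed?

L = ½ρv²S·CL ⇒ v = √(2L/(ρ·S·CL))
v = √(2 × 330 / (1.12 × 1.13 × 1.11)) = √469.8 = 21.7 m/s

v = 21.7 m/s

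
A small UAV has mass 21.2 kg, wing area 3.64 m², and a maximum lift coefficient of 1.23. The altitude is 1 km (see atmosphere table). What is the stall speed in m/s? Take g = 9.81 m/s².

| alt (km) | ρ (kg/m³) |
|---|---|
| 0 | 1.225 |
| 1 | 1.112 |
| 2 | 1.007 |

V_stall = 9.14 m/s

At 1 km, from the table: ρ = 1.112 kg/m³.
At stall, lift equals weight: L = W = m·g = 21.2 × 9.81 = 208 N.
V_stall = √(2W/(ρ·S·CL,max)) = √(2 × 208 / (1.112 × 3.64 × 1.23))
V_stall = √83.55 = 9.14 m/s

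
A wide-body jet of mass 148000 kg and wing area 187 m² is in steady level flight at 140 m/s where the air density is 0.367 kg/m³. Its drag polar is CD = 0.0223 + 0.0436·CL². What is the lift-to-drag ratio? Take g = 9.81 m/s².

L/D = 9.57

Weight W = mg = 148000 × 9.81 = 1.4519×10^6 N; in level flight L = W.
Dynamic pressure q = 0.5 × 0.367 × 140² = 3597 Pa.
CL = W/(q·S) = 1.4519×10^6 / (3597 × 187) = 2.159.
CD = 0.0223 + 0.0436 × 2.159² = 0.2255.
L/D = CL/CD = 2.159 / 0.2255 = 9.57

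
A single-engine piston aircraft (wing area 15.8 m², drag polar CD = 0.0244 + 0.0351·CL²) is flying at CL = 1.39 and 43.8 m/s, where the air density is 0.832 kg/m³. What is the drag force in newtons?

D = 1160 N

CD = 0.0244 + 0.0351 × 1.39² = 0.09222
D = ½ρv²S·CD = ½ × 0.832 × 43.8² × 15.8 × 0.09222 = 1160 N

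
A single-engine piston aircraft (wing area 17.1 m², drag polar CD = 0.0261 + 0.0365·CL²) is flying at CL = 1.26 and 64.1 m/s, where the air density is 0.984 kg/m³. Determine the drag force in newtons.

D = 2910 N

CD = 0.0261 + 0.0365 × 1.26² = 0.08405
D = ½ρv²S·CD = ½ × 0.984 × 64.1² × 17.1 × 0.08405 = 2910 N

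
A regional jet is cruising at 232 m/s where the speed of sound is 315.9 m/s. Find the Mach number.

M = v/a = 232 / 315.9 = 0.734

M = 0.734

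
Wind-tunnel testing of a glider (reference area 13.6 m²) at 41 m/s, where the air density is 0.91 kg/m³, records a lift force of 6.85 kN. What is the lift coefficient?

CL = 0.659

From L = ½ρv²S·CL, rearranging gives CL = 2L/(ρv²S).
CL = 2 × 6850 / (0.91 × 41² × 13.6) = 0.659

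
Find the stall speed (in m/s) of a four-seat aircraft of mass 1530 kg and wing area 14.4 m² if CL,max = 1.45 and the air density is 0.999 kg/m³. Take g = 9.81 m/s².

Stall occurs when L = W at CL,max. W = mg = 1530 × 9.81 = 15010 N.
V_stall = √(2W/(ρ·S·CL,max)) = √(2 × 15010 / (0.999 × 14.4 × 1.45))
V_stall = √1439 = 37.9 m/s

V_stall = 37.9 m/s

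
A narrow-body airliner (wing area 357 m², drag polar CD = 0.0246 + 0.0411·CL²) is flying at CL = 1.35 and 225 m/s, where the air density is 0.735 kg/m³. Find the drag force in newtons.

CD = 0.0246 + 0.0411 × 1.35² = 0.0995
D = ½ρv²S·CD = ½ × 0.735 × 225² × 357 × 0.0995 = 6.61×10^5 N

D = 6.61×10^5 N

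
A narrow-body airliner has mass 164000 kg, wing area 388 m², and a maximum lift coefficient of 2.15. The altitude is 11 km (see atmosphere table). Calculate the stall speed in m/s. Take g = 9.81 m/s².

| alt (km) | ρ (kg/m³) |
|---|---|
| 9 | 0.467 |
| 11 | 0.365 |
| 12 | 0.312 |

V_stall = 103 m/s

At 11 km, from the table: ρ = 0.365 kg/m³.
Stall occurs when L = W at CL,max. W = mg = 164000 × 9.81 = 1.609×10^6 N.
V_stall = √(2W/(ρ·S·CL,max)) = √(2 × 1.609×10^6 / (0.365 × 388 × 2.15))
V_stall = √10570 = 103 m/s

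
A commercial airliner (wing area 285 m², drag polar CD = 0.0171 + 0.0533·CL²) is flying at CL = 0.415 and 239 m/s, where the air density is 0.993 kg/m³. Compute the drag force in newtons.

D = 2.12×10^5 N

CD = 0.0171 + 0.0533 × 0.415² = 0.02628
D = ½ρv²S·CD = ½ × 0.993 × 239² × 285 × 0.02628 = 2.12×10^5 N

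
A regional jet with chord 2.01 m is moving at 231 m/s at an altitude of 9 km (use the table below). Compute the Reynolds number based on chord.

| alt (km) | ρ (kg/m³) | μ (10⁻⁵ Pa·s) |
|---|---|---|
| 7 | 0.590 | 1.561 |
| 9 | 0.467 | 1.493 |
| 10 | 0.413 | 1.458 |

At 9 km, from the table: ρ = 0.467 kg/m³, μ = 1.493×10⁻⁵ Pa·s.
Re = ρ·v·c/μ = 0.467 × 231 × 2.01 / (1.493×10⁻⁵) = 1.45×10^7

Re = 1.45×10^7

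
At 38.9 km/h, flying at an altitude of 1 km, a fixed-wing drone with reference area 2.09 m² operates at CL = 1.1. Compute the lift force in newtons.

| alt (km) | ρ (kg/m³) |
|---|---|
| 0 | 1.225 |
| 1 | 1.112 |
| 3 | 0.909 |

L = 149 N

At 1 km, from the table: ρ = 1.112 kg/m³.
Convert speed: v = 38.9 km/h ÷ 3.6 = 10.81 m/s.
Dynamic pressure q = ½ρv² = ½ × 1.112 × 10.81² = 64.92 Pa.
L = q·S·CL = 64.92 × 2.09 × 1.1 = 149 N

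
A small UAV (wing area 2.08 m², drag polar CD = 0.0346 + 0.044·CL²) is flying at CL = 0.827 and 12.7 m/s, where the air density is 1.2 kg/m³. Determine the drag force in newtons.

D = 13 N

CD = 0.0346 + 0.044 × 0.827² = 0.06469
D = ½ρv²S·CD = ½ × 1.2 × 12.7² × 2.08 × 0.06469 = 13 N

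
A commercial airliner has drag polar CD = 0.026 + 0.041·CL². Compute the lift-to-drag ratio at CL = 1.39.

L/D = 13.2

CD = 0.026 + 0.041 × 1.39² = 0.1052
L/D = CL/CD = 1.39 / 0.1052 = 13.2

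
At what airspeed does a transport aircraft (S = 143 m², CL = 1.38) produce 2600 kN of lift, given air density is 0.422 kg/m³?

v = 250 m/s

L = ½ρv²S·CL ⇒ v = √(2L/(ρ·S·CL))
v = √(2 × 2.6×10^6 / (0.422 × 143 × 1.38)) = √62440 = 250 m/s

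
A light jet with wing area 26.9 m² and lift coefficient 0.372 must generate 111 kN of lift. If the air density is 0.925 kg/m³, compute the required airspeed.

L = ½ρv²S·CL ⇒ v = √(2L/(ρ·S·CL))
v = √(2 × 1.11×10^5 / (0.925 × 26.9 × 0.372)) = √23980 = 155 m/s

v = 155 m/s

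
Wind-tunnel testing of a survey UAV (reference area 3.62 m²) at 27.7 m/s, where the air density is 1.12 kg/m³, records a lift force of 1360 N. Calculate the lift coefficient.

CL = 0.874

From L = ½ρv²S·CL, rearranging gives CL = 2L/(ρv²S).
CL = 2 × 1360 / (1.12 × 27.7² × 3.62) = 0.874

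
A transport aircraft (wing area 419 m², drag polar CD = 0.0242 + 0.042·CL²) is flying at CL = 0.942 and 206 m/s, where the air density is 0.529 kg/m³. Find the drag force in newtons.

CD = 0.0242 + 0.042 × 0.942² = 0.06147
D = ½ρv²S·CD = ½ × 0.529 × 206² × 419 × 0.06147 = 2.89×10^5 N

D = 2.89×10^5 N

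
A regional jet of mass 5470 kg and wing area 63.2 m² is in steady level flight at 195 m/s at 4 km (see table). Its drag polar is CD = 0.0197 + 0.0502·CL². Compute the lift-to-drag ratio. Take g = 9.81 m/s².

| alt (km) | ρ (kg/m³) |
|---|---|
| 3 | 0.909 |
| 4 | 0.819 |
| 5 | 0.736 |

At 4 km, from the table: ρ = 0.819 kg/m³.
Weight W = mg = 5470 × 9.81 = 53661 N; in level flight L = W.
q = ½ρv² = ½ × 0.819 × 195² = 15570 Pa.
CL = 2W/(ρv²S) = 2×53661/(0.819×195²×63.2) = 0.05453.
CD = 0.0197 + 0.0502 × 0.05453² = 0.01985.
L/D = CL/CD = 0.05453 / 0.01985 = 2.75

L/D = 2.75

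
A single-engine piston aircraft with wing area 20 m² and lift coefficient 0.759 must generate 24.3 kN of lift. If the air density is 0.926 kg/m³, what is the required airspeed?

L = ½ρv²S·CL ⇒ v = √(2L/(ρ·S·CL))
v = √(2 × 24300 / (0.926 × 20 × 0.759)) = √3457 = 58.8 m/s

v = 58.8 m/s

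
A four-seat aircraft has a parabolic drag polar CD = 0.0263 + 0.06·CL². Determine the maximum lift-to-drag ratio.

For CD = CD0 + K·CL², (L/D)max occurs at CL* = √(CD0/K) and equals 1/(2√(K·CD0)).
(L/D)max = 1/(2√(0.06 × 0.0263)) = 1/(2 × 0.03972) = 12.6

(L/D)max = 12.6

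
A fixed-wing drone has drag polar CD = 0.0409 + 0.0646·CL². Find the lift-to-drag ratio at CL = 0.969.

L/D = 9.54

CD = 0.0409 + 0.0646 × 0.969² = 0.1016
L/D = CL/CD = 0.969 / 0.1016 = 9.54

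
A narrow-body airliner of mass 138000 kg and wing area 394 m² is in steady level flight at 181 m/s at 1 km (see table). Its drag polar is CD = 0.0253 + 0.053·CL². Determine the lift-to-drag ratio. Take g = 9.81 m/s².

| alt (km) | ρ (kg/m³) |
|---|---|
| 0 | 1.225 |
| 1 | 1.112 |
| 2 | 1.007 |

At 1 km, from the table: ρ = 1.112 kg/m³.
In steady level flight, lift balances weight: W = mg = 138000 × 9.81 = 1.3538×10^6 N.
Dynamic pressure q = 0.5 × 1.112 × 181² = 18220 Pa.
Required CL = L/(qS) = 1.3538×10^6/(18220·394) = 0.1886.
CD = 0.0253 + 0.053 × 0.1886² = 0.02719.
L/D = CL/CD = 0.1886 / 0.02719 = 6.94

L/D = 6.94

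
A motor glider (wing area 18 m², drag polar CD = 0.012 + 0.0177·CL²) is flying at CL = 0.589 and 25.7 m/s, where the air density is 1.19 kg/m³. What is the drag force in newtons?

D = 128 N

CD = 0.012 + 0.0177 × 0.589² = 0.01814
D = ½ρv²S·CD = ½ × 1.19 × 25.7² × 18 × 0.01814 = 128 N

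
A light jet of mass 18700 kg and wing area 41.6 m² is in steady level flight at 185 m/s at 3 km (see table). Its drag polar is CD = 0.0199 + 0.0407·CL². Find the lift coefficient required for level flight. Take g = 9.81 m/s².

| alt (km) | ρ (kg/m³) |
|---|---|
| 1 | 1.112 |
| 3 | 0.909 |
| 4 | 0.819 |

At 3 km, from the table: ρ = 0.909 kg/m³.
Level flight ⇒ L = W = m·g = 18700 × 9.81 = 1.8345×10^5 N.
q = ½ρv² = ½ × 0.909 × 185² = 15560 Pa.
CL = W/(q·S) = 1.8345×10^5 / (15560 × 41.6) = 0.2835.

CL = 0.283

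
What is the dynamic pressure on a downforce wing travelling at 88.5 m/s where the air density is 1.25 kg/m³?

q = ½ρv² = ½ × 1.25 × 88.5² = 4900 Pa

q = 4900 Pa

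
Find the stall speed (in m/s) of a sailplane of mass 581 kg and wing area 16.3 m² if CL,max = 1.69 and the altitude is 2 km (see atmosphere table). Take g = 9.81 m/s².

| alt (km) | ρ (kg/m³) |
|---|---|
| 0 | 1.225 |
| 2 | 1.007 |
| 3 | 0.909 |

At 2 km, from the table: ρ = 1.007 kg/m³.
At stall, lift equals weight: L = W = m·g = 581 × 9.81 = 5700 N.
From L = ½ρV²S·CL,max = W: V_stall = √(2W/(ρSCL,max)) = √(2·5700/(1.007·16.3·1.69))
V_stall = √410.9 = 20.3 m/s

V_stall = 20.3 m/s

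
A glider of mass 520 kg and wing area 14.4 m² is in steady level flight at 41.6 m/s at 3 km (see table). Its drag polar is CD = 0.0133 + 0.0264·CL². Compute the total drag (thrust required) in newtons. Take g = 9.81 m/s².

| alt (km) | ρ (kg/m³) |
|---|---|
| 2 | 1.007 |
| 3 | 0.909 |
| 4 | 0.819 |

D = 211 N

At 3 km, from the table: ρ = 0.909 kg/m³.
Weight W = mg = 520 × 9.81 = 5101.2 N; in level flight L = W.
Dynamic pressure q = 0.5 × 0.909 × 41.6² = 786.5 Pa.
CL = 2W/(ρv²S) = 2×5101.2/(0.909×41.6²×14.4) = 0.4504.
CD = 0.0133 + 0.0264 × 0.4504² = 0.01866.
D = q·S·CD = 786.5 × 14.4 × 0.01866 = 211.3 N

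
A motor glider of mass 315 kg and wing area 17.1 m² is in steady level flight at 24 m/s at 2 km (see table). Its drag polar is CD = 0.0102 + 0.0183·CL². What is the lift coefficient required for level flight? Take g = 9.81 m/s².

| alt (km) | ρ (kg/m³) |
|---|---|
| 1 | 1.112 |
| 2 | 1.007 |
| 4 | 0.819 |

At 2 km, from the table: ρ = 1.007 kg/m³.
In steady level flight, lift balances weight: W = mg = 315 × 9.81 = 3090.2 N.
Dynamic pressure q = 0.5 × 1.007 × 24² = 290 Pa.
CL = W/(q·S) = 3090.2 / (290 × 17.1) = 0.6231.

CL = 0.623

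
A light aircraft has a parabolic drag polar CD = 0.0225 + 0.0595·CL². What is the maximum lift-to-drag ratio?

For CD = CD0 + K·CL², (L/D)max occurs at CL* = √(CD0/K) and equals 1/(2√(K·CD0)).
(L/D)max = 1/(2√(0.0595 × 0.0225)) = 1/(2 × 0.03659) = 13.7

(L/D)max = 13.7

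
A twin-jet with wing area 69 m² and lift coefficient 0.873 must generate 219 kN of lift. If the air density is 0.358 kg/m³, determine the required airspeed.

v = 143 m/s

L = ½ρv²S·CL ⇒ v = √(2L/(ρ·S·CL))
v = √(2 × 2.19×10^5 / (0.358 × 69 × 0.873)) = √20310 = 143 m/s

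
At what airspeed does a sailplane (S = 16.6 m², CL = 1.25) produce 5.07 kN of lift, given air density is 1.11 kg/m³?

L = ½ρv²S·CL ⇒ v = √(2L/(ρ·S·CL))
v = √(2 × 5070 / (1.11 × 16.6 × 1.25)) = √440.2 = 21 m/s

v = 21 m/s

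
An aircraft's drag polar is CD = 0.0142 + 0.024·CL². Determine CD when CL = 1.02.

CD = 0.0142 + 0.024 × 1.02² = 0.0142 + 0.02497 = 0.0392

CD = 0.0392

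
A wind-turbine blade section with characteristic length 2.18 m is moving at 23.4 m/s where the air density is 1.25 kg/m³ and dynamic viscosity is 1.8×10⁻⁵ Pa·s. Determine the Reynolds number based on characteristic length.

Re = 3.54×10^6

Re = ρ·v·c/μ = 1.25 × 23.4 × 2.18 / (1.8×10⁻⁵) = 3.54×10^6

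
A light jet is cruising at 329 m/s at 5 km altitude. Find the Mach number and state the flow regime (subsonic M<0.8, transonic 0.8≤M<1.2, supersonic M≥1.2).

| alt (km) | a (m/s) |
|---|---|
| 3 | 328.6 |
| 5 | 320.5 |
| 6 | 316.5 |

At 5 km, from the table: a = 320.5 m/s.
M = v/a = 329 / 320.5 = 1.03
M = 1.03 → transonic.

M = 1.03 (transonic)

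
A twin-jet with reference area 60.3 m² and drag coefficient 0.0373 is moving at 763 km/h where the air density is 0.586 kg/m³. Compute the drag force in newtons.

Convert speed: v = 763 km/h ÷ 3.6 = 211.9 m/s.
D = ½ρv²S·CD = ½ × 0.586 × 211.9² × 60.3 × 0.0373 = 29600 N ≈ 29.6 kN

D = 29600 N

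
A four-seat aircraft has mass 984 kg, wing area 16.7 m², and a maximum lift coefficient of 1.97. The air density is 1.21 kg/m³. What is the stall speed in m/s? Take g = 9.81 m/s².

At stall, lift equals weight: L = W = m·g = 984 × 9.81 = 9653 N.
V_stall = √(2W/(ρ·S·CL,max)) = √(2 × 9653 / (1.21 × 16.7 × 1.97))
V_stall = √485 = 22 m/s

V_stall = 22 m/s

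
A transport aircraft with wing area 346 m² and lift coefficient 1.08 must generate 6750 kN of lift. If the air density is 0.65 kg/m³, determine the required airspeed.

L = ½ρv²S·CL ⇒ v = √(2L/(ρ·S·CL))
v = √(2 × 6.75×10^6 / (0.65 × 346 × 1.08)) = √55580 = 236 m/s

v = 236 m/s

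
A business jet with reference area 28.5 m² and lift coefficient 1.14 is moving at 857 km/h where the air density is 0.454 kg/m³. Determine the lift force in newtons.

Convert speed: v = 857 km/h ÷ 3.6 = 238.1 m/s.
L = ½ρv²S·CL = ½ × 0.454 × 238.1² × 28.5 × 1.14 = 4.18×10^5 N ≈ 418 kN

L = 4.18×10^5 N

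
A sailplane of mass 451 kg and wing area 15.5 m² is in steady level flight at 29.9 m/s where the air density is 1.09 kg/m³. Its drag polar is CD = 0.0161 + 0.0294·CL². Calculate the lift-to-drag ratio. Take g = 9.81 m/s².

Level flight ⇒ L = W = m·g = 451 × 9.81 = 4424.3 N.
q = ½ρv² = ½ × 1.09 × 29.9² = 487.2 Pa.
CL = 2W/(ρv²S) = 2×4424.3/(1.09×29.9²×15.5) = 0.5858.
CD = 0.0161 + 0.0294 × 0.5858² = 0.02619.
L/D = CL/CD = 0.5858 / 0.02619 = 22.4

L/D = 22.4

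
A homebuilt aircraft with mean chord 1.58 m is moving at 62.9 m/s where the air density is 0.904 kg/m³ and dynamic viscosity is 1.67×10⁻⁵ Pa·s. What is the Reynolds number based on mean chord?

Re = ρ·v·c/μ = 0.904 × 62.9 × 1.58 / (1.67×10⁻⁵) = 5.38×10^6

Re = 5.38×10^6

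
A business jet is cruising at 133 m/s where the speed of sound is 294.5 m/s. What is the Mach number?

M = v/a = 133 / 294.5 = 0.452

M = 0.452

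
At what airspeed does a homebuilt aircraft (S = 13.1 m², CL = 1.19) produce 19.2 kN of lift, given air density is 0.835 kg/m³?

v = 54.3 m/s

L = ½ρv²S·CL ⇒ v = √(2L/(ρ·S·CL))
v = √(2 × 19200 / (0.835 × 13.1 × 1.19)) = √2950 = 54.3 m/s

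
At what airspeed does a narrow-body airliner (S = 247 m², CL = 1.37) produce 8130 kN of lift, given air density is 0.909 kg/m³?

L = ½ρv²S·CL ⇒ v = √(2L/(ρ·S·CL))
v = √(2 × 8.13×10^6 / (0.909 × 247 × 1.37)) = √52860 = 230 m/s

v = 230 m/s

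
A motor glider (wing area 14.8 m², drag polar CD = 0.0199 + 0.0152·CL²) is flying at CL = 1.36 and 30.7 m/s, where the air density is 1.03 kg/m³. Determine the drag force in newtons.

D = 345 N

CD = 0.0199 + 0.0152 × 1.36² = 0.04801
D = ½ρv²S·CD = ½ × 1.03 × 30.7² × 14.8 × 0.04801 = 345 N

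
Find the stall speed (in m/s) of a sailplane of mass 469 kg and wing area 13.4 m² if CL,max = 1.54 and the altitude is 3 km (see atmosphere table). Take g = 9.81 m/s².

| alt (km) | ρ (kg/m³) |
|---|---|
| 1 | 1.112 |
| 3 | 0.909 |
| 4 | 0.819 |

At 3 km, from the table: ρ = 0.909 kg/m³.
Stall occurs when L = W at CL,max. W = mg = 469 × 9.81 = 4601 N.
From L = ½ρV²S·CL,max = W: V_stall = √(2W/(ρSCL,max)) = √(2·4601/(0.909·13.4·1.54))
V_stall = √490.5 = 22.1 m/s

V_stall = 22.1 m/s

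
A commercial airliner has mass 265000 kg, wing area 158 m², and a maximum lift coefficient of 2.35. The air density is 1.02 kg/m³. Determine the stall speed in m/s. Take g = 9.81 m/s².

Stall occurs when L = W at CL,max. W = mg = 265000 × 9.81 = 2.6×10^6 N.
From L = ½ρV²S·CL,max = W: V_stall = √(2W/(ρSCL,max)) = √(2·2.6×10^6/(1.02·158·2.35))
V_stall = √13730 = 117 m/s

V_stall = 117 m/s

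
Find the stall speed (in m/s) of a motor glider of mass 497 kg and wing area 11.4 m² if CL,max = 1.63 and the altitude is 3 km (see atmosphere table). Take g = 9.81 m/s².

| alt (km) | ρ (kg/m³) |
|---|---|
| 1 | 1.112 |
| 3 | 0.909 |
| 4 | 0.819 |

At 3 km, from the table: ρ = 0.909 kg/m³.
At stall, lift equals weight: L = W = m·g = 497 × 9.81 = 4876 N.
From L = ½ρV²S·CL,max = W: V_stall = √(2W/(ρSCL,max)) = √(2·4876/(0.909·11.4·1.63))
V_stall = √577.3 = 24 m/s

V_stall = 24 m/s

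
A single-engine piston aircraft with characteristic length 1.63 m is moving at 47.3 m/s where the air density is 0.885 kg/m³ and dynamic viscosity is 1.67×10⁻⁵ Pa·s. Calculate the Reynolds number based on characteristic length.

Re = ρ·v·c/μ = 0.885 × 47.3 × 1.63 / (1.67×10⁻⁵) = 4.09×10^6

Re = 4.09×10^6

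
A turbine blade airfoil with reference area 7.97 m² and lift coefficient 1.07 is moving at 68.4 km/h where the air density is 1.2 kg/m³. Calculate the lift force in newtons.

Convert speed: v = 68.4 km/h ÷ 3.6 = 19 m/s.
Dynamic pressure q = ½ρv² = ½ × 1.2 × 19² = 216.6 Pa.
L = q·S·CL = 216.6 × 7.97 × 1.07 = 1850 N

L = 1850 N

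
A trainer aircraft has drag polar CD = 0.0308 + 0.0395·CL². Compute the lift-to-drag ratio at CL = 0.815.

L/D = 14.3

CD = 0.0308 + 0.0395 × 0.815² = 0.05704
L/D = CL/CD = 0.815 / 0.05704 = 14.3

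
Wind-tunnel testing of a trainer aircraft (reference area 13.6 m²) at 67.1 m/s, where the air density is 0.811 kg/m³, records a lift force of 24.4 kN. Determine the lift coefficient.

CL = 0.983

From L = ½ρv²S·CL, rearranging gives CL = 2L/(ρv²S).
CL = 2 × 24400 / (0.811 × 67.1² × 13.6) = 0.983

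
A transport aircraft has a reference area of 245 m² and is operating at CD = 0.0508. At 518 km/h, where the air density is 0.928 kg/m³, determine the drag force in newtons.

D = 1.2×10^5 N

Convert speed: v = 518 km/h ÷ 3.6 = 143.9 m/s.
Dynamic pressure q = ½ρv² = ½ × 0.928 × 143.9² = 9607 Pa.
D = q·S·CD = 9607 × 245 × 0.0508 = 1.2×10^5 N ≈ 120 kN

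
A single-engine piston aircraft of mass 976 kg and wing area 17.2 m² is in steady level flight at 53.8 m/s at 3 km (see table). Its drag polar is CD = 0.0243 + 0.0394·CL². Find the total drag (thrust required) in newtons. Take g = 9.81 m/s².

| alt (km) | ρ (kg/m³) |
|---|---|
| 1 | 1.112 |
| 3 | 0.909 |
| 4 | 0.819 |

D = 709 N

At 3 km, from the table: ρ = 0.909 kg/m³.
In steady level flight, lift balances weight: W = mg = 976 × 9.81 = 9574.6 N.
q = ½ρv² = ½ × 0.909 × 53.8² = 1316 Pa.
CL = 2W/(ρv²S) = 2×9574.6/(0.909×53.8²×17.2) = 0.4231.
CD = 0.0243 + 0.0394 × 0.4231² = 0.03135.
D = q·S·CD = 1316 × 17.2 × 0.03135 = 709.5 N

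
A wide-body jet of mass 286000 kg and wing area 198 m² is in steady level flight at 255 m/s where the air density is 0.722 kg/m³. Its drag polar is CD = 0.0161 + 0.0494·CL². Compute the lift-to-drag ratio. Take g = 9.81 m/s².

Level flight ⇒ L = W = m·g = 286000 × 9.81 = 2.8057×10^6 N.
Dynamic pressure q = 0.5 × 0.722 × 255² = 23470 Pa.
CL = W/(q·S) = 2.8057×10^6 / (23470 × 198) = 0.6036.
CD = 0.0161 + 0.0494 × 0.6036² = 0.0341.
L/D = CL/CD = 0.6036 / 0.0341 = 17.7

L/D = 17.7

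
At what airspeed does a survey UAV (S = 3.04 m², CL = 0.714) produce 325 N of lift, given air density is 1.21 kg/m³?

v = 15.7 m/s

L = ½ρv²S·CL ⇒ v = √(2L/(ρ·S·CL))
v = √(2 × 325 / (1.21 × 3.04 × 0.714)) = √247.5 = 15.7 m/s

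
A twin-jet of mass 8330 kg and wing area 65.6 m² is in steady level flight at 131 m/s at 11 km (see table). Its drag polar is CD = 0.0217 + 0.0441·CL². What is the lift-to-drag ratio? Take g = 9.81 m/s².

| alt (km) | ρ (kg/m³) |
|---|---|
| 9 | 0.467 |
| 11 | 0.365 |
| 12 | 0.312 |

L/D = 13.9

At 11 km, from the table: ρ = 0.365 kg/m³.
In steady level flight, lift balances weight: W = mg = 8330 × 9.81 = 81717 N.
Dynamic pressure q = 0.5 × 0.365 × 131² = 3132 Pa.
Required CL = L/(qS) = 81717/(3132·65.6) = 0.3977.
CD = 0.0217 + 0.0441 × 0.3977² = 0.02868.
L/D = CL/CD = 0.3977 / 0.02868 = 13.9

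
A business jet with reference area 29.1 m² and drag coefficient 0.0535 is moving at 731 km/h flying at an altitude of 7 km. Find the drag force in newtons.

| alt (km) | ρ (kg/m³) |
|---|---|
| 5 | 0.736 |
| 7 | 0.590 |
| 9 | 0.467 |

D = 18900 N

At 7 km, from the table: ρ = 0.590 kg/m³.
Convert speed: v = 731 km/h ÷ 3.6 = 203.1 m/s.
Dynamic pressure q = ½ρv² = ½ × 0.59 × 203.1² = 12160 Pa.
D = q·S·CD = 12160 × 29.1 × 0.0535 = 18900 N ≈ 18.9 kN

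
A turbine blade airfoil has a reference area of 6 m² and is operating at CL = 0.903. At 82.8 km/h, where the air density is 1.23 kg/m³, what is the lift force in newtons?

L = 1760 N

Convert speed: v = 82.8 km/h ÷ 3.6 = 23 m/s.
Dynamic pressure q = ½ρv² = ½ × 1.23 × 23² = 325.3 Pa.
L = q·S·CL = 325.3 × 6 × 0.903 = 1760 N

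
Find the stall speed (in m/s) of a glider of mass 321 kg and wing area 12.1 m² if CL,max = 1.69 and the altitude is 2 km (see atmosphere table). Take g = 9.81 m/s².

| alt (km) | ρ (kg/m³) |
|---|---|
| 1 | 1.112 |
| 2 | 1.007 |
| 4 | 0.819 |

At 2 km, from the table: ρ = 1.007 kg/m³.
At stall, lift equals weight: L = W = m·g = 321 × 9.81 = 3149 N.
V_stall = √(2W/(ρ·S·CL,max)) = √(2 × 3149 / (1.007 × 12.1 × 1.69))
V_stall = √305.8 = 17.5 m/s

V_stall = 17.5 m/s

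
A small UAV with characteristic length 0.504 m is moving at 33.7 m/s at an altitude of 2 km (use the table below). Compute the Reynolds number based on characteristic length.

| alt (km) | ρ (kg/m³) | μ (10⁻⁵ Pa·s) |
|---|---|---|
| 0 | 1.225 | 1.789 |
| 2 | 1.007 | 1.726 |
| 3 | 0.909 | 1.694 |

Re = 9.91×10^5

At 2 km, from the table: ρ = 1.007 kg/m³, μ = 1.726×10⁻⁵ Pa·s.
Re = ρ·v·c/μ = 1.007 × 33.7 × 0.504 / (1.726×10⁻⁵) = 9.91×10^5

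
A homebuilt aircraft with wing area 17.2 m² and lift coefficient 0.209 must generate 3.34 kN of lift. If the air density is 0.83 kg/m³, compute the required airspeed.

L = ½ρv²S·CL ⇒ v = √(2L/(ρ·S·CL))
v = √(2 × 3340 / (0.83 × 17.2 × 0.209)) = √2239 = 47.3 m/s

v = 47.3 m/s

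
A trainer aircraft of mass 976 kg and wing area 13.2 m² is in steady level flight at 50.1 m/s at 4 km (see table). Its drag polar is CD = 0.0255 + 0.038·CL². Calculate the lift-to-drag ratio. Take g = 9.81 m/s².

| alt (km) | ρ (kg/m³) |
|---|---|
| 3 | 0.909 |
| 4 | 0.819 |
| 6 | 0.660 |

L/D = 15.9

At 4 km, from the table: ρ = 0.819 kg/m³.
Weight W = mg = 976 × 9.81 = 9574.6 N; in level flight L = W.
q = ½ρv² = ½ × 0.819 × 50.1² = 1028 Pa.
CL = 2W/(ρv²S) = 2×9574.6/(0.819×50.1²×13.2) = 0.7057.
CD = 0.0255 + 0.038 × 0.7057² = 0.04442.
L/D = CL/CD = 0.7057 / 0.04442 = 15.9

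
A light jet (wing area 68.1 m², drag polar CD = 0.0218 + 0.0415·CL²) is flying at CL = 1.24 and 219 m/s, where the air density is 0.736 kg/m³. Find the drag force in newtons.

D = 1.03×10^5 N

CD = 0.0218 + 0.0415 × 1.24² = 0.08561
D = ½ρv²S·CD = ½ × 0.736 × 219² × 68.1 × 0.08561 = 1.03×10^5 N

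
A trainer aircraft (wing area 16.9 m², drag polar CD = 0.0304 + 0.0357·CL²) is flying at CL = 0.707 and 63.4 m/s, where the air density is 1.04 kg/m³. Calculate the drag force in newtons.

D = 1700 N

CD = 0.0304 + 0.0357 × 0.707² = 0.04824
D = ½ρv²S·CD = ½ × 1.04 × 63.4² × 16.9 × 0.04824 = 1700 N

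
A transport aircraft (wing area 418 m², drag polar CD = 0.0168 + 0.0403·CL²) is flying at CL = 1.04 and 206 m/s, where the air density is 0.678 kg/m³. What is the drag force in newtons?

CD = 0.0168 + 0.0403 × 1.04² = 0.06039
D = ½ρv²S·CD = ½ × 0.678 × 206² × 418 × 0.06039 = 3.63×10^5 N

D = 3.63×10^5 N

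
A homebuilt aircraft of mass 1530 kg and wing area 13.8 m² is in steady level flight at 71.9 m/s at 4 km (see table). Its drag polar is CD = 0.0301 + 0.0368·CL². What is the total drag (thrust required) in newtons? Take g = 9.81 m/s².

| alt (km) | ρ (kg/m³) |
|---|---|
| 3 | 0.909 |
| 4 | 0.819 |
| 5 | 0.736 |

At 4 km, from the table: ρ = 0.819 kg/m³.
Weight W = mg = 1530 × 9.81 = 15009 N; in level flight L = W.
q = ½ρv² = ½ × 0.819 × 71.9² = 2117 Pa.
CL = 2W/(ρv²S) = 2×15009/(0.819×71.9²×13.8) = 0.5138.
CD = 0.0301 + 0.0368 × 0.5138² = 0.03981.
D = q·S·CD = 2117 × 13.8 × 0.03981 = 1163 N

D = 1160 N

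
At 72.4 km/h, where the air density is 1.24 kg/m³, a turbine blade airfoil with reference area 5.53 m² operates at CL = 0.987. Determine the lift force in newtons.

Convert speed: v = 72.4 km/h ÷ 3.6 = 20.11 m/s.
L = ½ρv²S·CL = ½ × 1.24 × 20.11² × 5.53 × 0.987 = 1370 N

L = 1370 N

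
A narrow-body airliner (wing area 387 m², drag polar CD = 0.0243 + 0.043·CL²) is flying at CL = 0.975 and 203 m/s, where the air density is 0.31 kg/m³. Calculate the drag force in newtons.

D = 1.61×10^5 N

CD = 0.0243 + 0.043 × 0.975² = 0.06518
D = ½ρv²S·CD = ½ × 0.31 × 203² × 387 × 0.06518 = 1.61×10^5 N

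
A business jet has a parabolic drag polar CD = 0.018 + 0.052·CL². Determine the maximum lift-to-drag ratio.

(L/D)max = 16.3

For CD = CD0 + K·CL², (L/D)max occurs at CL* = √(CD0/K) and equals 1/(2√(K·CD0)).
(L/D)max = 1/(2√(0.052 × 0.018)) = 1/(2 × 0.03059) = 16.3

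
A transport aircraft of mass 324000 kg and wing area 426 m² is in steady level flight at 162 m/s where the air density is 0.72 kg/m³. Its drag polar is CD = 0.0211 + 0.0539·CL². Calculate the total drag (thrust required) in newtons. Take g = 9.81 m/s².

D = 2.2×10^5 N

In steady level flight, lift balances weight: W = mg = 324000 × 9.81 = 3.1784×10^6 N.
Dynamic pressure q = 0.5 × 0.72 × 162² = 9448 Pa.
CL = 2W/(ρv²S) = 2×3.1784×10^6/(0.72×162²×426) = 0.7897.
CD = 0.0211 + 0.0539 × 0.7897² = 0.05471.
D = q·S·CD = 9448 × 426 × 0.05471 = 2.202×10^5 N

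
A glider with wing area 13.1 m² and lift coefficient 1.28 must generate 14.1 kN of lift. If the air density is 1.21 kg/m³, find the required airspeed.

v = 37.3 m/s

L = ½ρv²S·CL ⇒ v = √(2L/(ρ·S·CL))
v = √(2 × 14100 / (1.21 × 13.1 × 1.28)) = √1390 = 37.3 m/s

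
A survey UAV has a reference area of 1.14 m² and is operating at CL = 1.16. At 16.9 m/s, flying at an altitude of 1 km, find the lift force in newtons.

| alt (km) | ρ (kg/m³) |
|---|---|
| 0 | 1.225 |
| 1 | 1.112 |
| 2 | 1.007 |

L = 210 N

At 1 km, from the table: ρ = 1.112 kg/m³.
L = ½ρv²S·CL = ½ × 1.112 × 16.9² × 1.14 × 1.16 = 210 N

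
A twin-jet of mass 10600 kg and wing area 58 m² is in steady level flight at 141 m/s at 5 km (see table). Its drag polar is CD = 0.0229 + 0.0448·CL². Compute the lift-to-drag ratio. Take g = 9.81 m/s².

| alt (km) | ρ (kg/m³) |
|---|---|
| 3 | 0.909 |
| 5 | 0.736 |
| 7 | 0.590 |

At 5 km, from the table: ρ = 0.736 kg/m³.
Weight W = mg = 10600 × 9.81 = 1.0399×10^5 N; in level flight L = W.
Dynamic pressure q = 0.5 × 0.736 × 141² = 7316 Pa.
CL = 2W/(ρv²S) = 2×1.0399×10^5/(0.736×141²×58) = 0.2451.
CD = 0.0229 + 0.0448 × 0.2451² = 0.02559.
L/D = CL/CD = 0.2451 / 0.02559 = 9.58

L/D = 9.58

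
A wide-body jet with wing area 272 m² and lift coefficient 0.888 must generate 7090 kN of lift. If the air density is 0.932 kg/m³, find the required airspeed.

L = ½ρv²S·CL ⇒ v = √(2L/(ρ·S·CL))
v = √(2 × 7.09×10^6 / (0.932 × 272 × 0.888)) = √62990 = 251 m/s

v = 251 m/s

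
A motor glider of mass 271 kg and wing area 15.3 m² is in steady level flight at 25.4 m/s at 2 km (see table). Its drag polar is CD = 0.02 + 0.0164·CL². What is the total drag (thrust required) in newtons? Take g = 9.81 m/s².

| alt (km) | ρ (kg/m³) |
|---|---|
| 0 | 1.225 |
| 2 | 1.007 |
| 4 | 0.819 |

D = 123 N

At 2 km, from the table: ρ = 1.007 kg/m³.
Weight W = mg = 271 × 9.81 = 2658.5 N; in level flight L = W.
q = ½ρv² = ½ × 1.007 × 25.4² = 324.8 Pa.
Required CL = L/(qS) = 2658.5/(324.8·15.3) = 0.5349.
CD = 0.02 + 0.0164 × 0.5349² = 0.02469.
D = q·S·CD = 324.8 × 15.3 × 0.02469 = 122.7 N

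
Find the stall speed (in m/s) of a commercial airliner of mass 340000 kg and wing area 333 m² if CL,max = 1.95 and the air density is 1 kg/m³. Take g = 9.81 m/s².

V_stall = 101 m/s

At stall, lift equals weight: L = W = m·g = 340000 × 9.81 = 3.335×10^6 N.
V_stall = √(2W/(ρ·S·CL,max)) = √(2 × 3.335×10^6 / (1 × 333 × 1.95))
V_stall = √10270 = 101 m/s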